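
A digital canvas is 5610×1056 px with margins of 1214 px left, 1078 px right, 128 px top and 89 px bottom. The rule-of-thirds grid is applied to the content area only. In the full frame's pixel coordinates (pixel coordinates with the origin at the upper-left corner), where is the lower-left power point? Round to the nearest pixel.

(2320, 687)

Content width = 5610 − 1214 − 1078 = 3318 px; content height = 1056 − 128 − 89 = 839 px.
Lower-left is one-third across and two-thirds down within the content area.
x = 1214 + 1 × 3318/3 = 1214 + 1106.00 ≈ 2320
y = 128 + 2 × 839/3 = 128 + 559.33 ≈ 687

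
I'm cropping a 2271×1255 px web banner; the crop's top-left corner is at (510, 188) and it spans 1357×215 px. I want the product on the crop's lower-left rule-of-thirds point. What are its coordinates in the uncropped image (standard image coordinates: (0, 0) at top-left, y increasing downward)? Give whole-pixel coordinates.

x = 962 px, y = 331 px

One third of the crop width 1357 is 452.33 px.
One third of the crop height 215 is 71.67 px.
The lower-left point is one-third across and two-thirds down within the crop:
x = 510 + 1 × 452.33 ≈ 962; y = 188 + 2 × 71.67 ≈ 331.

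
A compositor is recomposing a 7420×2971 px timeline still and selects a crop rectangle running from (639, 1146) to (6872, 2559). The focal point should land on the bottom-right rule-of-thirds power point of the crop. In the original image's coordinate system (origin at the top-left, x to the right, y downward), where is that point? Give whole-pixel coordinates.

Crop width = 6872 − 639 = 6233 px; one third is 2077.67 px.
Crop height = 2559 − 1146 = 1413 px; one third is 471.00 px.
The bottom-right point is two-thirds across and two-thirds down within the crop:
x = 639 + 2 × 2077.67 ≈ 4794; y = 1146 + 2 × 471.00 ≈ 2088.

(4794, 2088)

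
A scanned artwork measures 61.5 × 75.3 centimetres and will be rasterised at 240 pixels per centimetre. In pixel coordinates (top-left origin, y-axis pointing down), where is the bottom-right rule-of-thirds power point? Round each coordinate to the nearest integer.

x = 9840 px, y = 12048 px

In pixels the canvas is 61.5 × 240 = 14760 wide and 75.3 × 240 = 18072 tall.
The bottom-right point is two-thirds across and two-thirds down:
x = 2 × 14760/3 ≈ 9840; y = 2 × 18072/3 ≈ 12048.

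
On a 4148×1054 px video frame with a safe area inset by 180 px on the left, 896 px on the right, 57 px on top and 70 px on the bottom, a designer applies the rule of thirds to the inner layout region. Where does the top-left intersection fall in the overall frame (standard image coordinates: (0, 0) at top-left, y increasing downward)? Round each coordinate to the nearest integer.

x = 1204 px, y = 366 px

Content width = 4148 − 180 − 896 = 3072 px; content height = 1054 − 57 − 70 = 927 px.
Top-left is one-third across and one-third down within the inner layout region.
x = 180 + 1 × 3072/3 = 180 + 1024.00 ≈ 1204
y = 57 + 1 × 927/3 = 57 + 309.00 ≈ 366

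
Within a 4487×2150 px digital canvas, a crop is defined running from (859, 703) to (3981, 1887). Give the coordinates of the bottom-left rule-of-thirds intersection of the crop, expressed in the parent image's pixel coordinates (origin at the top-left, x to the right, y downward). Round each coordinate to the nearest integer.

Crop width = 3981 − 859 = 3122 px; one third is 1040.67 px.
Crop height = 1887 − 703 = 1184 px; one third is 394.67 px.
The bottom-left point is one-third across and two-thirds down within the crop:
x = 859 + 1 × 1040.67 ≈ 1900; y = 703 + 2 × 394.67 ≈ 1492.

x = 1900 px, y = 1492 px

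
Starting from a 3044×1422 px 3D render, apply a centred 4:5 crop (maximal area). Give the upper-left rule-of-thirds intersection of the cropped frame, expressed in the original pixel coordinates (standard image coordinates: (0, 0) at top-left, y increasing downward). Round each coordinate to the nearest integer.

(1332, 474)

3044/1422 > 4/5, so the 4:5 crop keeps the full height 1422 and trims width to 1422 × 4/5 = 1137.60 px.
Left offset = (3044 − 1137.60)/2 = 953.20 px; top offset = 0.
Upper-left is one-third across and one-third down within the crop:
x = 953.20 + 1 × 1137.60/3 ≈ 1332; y = 0.00 + 1 × 1422.00/3 ≈ 474.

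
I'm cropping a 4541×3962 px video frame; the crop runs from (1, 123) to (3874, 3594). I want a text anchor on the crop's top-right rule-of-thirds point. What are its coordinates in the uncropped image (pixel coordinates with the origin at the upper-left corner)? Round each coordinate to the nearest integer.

(2583, 1280)

Crop width = 3874 − 1 = 3873 px; one third is 1291.00 px.
Crop height = 3594 − 123 = 3471 px; one third is 1157.00 px.
The top-right point is two-thirds across and one-third down within the crop:
x = 1 + 2 × 1291.00 ≈ 2583; y = 123 + 1 × 1157.00 ≈ 1280.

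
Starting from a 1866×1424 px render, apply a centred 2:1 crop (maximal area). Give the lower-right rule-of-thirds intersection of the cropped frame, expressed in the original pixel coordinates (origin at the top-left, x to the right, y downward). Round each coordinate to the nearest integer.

1866/1424 < 2/1, so the 2:1 crop keeps the full width 1866 and trims height to 1866 × 1/2 = 933.00 px.
Top offset = (1424 − 933.00)/2 = 245.50 px; left offset = 0.
Lower-right is two-thirds across and two-thirds down within the crop:
x = 0.00 + 2 × 1866.00/3 ≈ 1244; y = 245.50 + 2 × 933.00/3 ≈ 868.

x = 1244 px, y = 868 px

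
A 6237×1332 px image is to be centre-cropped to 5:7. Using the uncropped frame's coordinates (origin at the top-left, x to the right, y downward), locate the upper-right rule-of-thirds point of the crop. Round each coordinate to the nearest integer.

x = 3277 px, y = 444 px

6237/1332 > 5/7, so the 5:7 crop keeps the full height 1332 and trims width to 1332 × 5/7 = 951.43 px.
Left offset = (6237 − 951.43)/2 = 2642.79 px; top offset = 0.
Upper-right is two-thirds across and one-third down within the crop:
x = 2642.79 + 2 × 951.43/3 ≈ 3277; y = 0.00 + 1 × 1332.00/3 ≈ 444.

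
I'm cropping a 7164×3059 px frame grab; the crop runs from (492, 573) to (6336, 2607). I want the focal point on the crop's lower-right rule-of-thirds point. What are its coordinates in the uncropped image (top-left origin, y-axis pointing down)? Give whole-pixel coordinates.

Crop width = 6336 − 492 = 5844 px; one third is 1948.00 px.
Crop height = 2607 − 573 = 2034 px; one third is 678.00 px.
The lower-right point is two-thirds across and two-thirds down within the crop:
x = 492 + 2 × 1948.00 ≈ 4388; y = 573 + 2 × 678.00 ≈ 1929.

(4388, 1929)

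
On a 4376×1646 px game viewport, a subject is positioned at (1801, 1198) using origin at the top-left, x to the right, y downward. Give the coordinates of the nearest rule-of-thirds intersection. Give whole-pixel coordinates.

Third lines: x ∈ {1459, 2917}, y ∈ {549, 1097}.
1801 is closer to x = 1459; 1198 is closer to y = 1097.
So the nearest intersection is the lower-left power point.

(1459, 1097)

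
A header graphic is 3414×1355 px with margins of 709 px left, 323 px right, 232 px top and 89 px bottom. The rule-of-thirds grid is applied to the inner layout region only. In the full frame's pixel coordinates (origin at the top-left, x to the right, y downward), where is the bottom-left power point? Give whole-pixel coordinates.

(1503, 921)

Content width = 3414 − 709 − 323 = 2382 px; content height = 1355 − 232 − 89 = 1034 px.
Bottom-left is one-third across and two-thirds down within the inner layout region.
x = 709 + 1 × 2382/3 = 709 + 794.00 ≈ 1503
y = 232 + 2 × 1034/3 = 232 + 689.33 ≈ 921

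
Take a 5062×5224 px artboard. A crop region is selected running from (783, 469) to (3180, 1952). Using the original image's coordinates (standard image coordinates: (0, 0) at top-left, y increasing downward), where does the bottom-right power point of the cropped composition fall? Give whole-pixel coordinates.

(2381, 1458)

Crop width = 3180 − 783 = 2397 px; one third is 799.00 px.
Crop height = 1952 − 469 = 1483 px; one third is 494.33 px.
The bottom-right point is two-thirds across and two-thirds down within the crop:
x = 783 + 2 × 799.00 ≈ 2381; y = 469 + 2 × 494.33 ≈ 1458.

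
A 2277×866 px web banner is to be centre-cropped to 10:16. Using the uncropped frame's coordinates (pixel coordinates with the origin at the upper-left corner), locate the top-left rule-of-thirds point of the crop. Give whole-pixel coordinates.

2277/866 > 10/16, so the 10:16 crop keeps the full height 866 and trims width to 866 × 10/16 = 541.25 px.
Left offset = (2277 − 541.25)/2 = 867.88 px; top offset = 0.
Top-left is one-third across and one-third down within the crop:
x = 867.88 + 1 × 541.25/3 ≈ 1048; y = 0.00 + 1 × 866.00/3 ≈ 289.

(1048, 289)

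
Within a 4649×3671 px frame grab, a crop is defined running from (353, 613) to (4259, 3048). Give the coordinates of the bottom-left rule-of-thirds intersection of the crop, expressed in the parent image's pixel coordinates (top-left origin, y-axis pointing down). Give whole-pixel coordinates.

Crop width = 4259 − 353 = 3906 px; one third is 1302.00 px.
Crop height = 3048 − 613 = 2435 px; one third is 811.67 px.
The bottom-left point is one-third across and two-thirds down within the crop:
x = 353 + 1 × 1302.00 ≈ 1655; y = 613 + 2 × 811.67 ≈ 2236.

x = 1655 px, y = 2236 px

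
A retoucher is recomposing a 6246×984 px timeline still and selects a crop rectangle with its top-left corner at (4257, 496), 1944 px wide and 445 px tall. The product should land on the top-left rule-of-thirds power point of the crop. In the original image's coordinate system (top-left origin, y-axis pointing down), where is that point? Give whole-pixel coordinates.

(4905, 644)

One third of the crop width 1944 is 648.00 px.
One third of the crop height 445 is 148.33 px.
The top-left point is one-third across and one-third down within the crop:
x = 4257 + 1 × 648.00 ≈ 4905; y = 496 + 1 × 148.33 ≈ 644.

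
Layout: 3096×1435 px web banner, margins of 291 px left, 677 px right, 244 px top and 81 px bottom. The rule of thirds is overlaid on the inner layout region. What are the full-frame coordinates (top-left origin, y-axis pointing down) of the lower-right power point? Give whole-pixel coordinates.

(1710, 984)

Content width = 3096 − 291 − 677 = 2128 px; content height = 1435 − 244 − 81 = 1110 px.
Lower-right is two-thirds across and two-thirds down within the inner layout region.
x = 291 + 2 × 2128/3 = 291 + 1418.67 ≈ 1710
y = 244 + 2 × 1110/3 = 244 + 740.00 ≈ 984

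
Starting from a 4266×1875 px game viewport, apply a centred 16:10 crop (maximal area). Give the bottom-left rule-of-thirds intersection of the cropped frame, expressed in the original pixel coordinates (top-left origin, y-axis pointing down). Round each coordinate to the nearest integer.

4266/1875 > 16/10, so the 16:10 crop keeps the full height 1875 and trims width to 1875 × 16/10 = 3000.00 px.
Left offset = (4266 − 3000.00)/2 = 633.00 px; top offset = 0.
Bottom-left is one-third across and two-thirds down within the crop:
x = 633.00 + 1 × 3000.00/3 ≈ 1633; y = 0.00 + 2 × 1875.00/3 ≈ 1250.

x = 1633 px, y = 1250 px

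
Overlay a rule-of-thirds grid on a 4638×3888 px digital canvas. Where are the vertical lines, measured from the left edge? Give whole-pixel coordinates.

4638 / 3 = 1546, so the vertical lines sit at one and two thirds of 4638.

x = 1546 px and x = 3092 px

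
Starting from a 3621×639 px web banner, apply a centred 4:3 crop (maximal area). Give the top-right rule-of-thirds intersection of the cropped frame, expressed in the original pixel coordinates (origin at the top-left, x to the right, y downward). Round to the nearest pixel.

(1953, 213)

3621/639 > 4/3, so the 4:3 crop keeps the full height 639 and trims width to 639 × 4/3 = 852.00 px.
Left offset = (3621 − 852.00)/2 = 1384.50 px; top offset = 0.
Top-right is two-thirds across and one-third down within the crop:
x = 1384.50 + 2 × 852.00/3 ≈ 1953; y = 0.00 + 1 × 639.00/3 ≈ 213.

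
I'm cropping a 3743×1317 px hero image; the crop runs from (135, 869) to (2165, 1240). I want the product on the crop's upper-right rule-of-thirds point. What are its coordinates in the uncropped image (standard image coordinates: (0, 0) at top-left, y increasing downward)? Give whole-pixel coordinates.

x = 1488 px, y = 993 px

Crop width = 2165 − 135 = 2030 px; one third is 676.67 px.
Crop height = 1240 − 869 = 371 px; one third is 123.67 px.
The upper-right point is two-thirds across and one-third down within the crop:
x = 135 + 2 × 676.67 ≈ 1488; y = 869 + 1 × 123.67 ≈ 993.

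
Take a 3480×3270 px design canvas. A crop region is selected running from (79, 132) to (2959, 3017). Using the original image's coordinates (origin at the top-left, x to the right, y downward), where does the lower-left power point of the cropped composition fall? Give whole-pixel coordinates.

x = 1039 px, y = 2055 px

Crop width = 2959 − 79 = 2880 px; one third is 960.00 px.
Crop height = 3017 − 132 = 2885 px; one third is 961.67 px.
The lower-left point is one-third across and two-thirds down within the crop:
x = 79 + 1 × 960.00 ≈ 1039; y = 132 + 2 × 961.67 ≈ 2055.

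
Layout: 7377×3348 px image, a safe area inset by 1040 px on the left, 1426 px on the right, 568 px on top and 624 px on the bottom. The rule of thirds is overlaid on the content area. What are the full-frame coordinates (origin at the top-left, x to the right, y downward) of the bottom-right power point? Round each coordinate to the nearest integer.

Content width = 7377 − 1040 − 1426 = 4911 px; content height = 3348 − 568 − 624 = 2156 px.
Bottom-right is two-thirds across and two-thirds down within the content area.
x = 1040 + 2 × 4911/3 = 1040 + 3274.00 ≈ 4314
y = 568 + 2 × 2156/3 = 568 + 1437.33 ≈ 2005

x = 4314 px, y = 2005 px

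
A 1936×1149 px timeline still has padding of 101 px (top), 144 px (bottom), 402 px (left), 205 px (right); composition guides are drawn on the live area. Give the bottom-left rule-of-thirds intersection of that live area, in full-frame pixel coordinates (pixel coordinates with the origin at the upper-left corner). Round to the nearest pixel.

x = 845 px, y = 704 px

Content width = 1936 − 402 − 205 = 1329 px; content height = 1149 − 101 − 144 = 904 px.
Bottom-left is one-third across and two-thirds down within the live area.
x = 402 + 1 × 1329/3 = 402 + 443.00 ≈ 845
y = 101 + 2 × 904/3 = 101 + 602.67 ≈ 704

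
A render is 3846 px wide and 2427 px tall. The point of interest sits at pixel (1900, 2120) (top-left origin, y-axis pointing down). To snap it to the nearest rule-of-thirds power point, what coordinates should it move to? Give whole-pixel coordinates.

x = 1282 px, y = 1618 px

Third lines: x ∈ {1282, 2564}, y ∈ {809, 1618}.
1900 is closer to x = 1282; 2120 is closer to y = 1618.
So the nearest intersection is the lower-left power point.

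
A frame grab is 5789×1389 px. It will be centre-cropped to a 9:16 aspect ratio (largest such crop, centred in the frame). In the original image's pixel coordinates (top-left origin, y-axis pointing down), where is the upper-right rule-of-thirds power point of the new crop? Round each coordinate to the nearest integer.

5789/1389 > 9/16, so the 9:16 crop keeps the full height 1389 and trims width to 1389 × 9/16 = 781.31 px.
Left offset = (5789 − 781.31)/2 = 2503.84 px; top offset = 0.
Upper-right is two-thirds across and one-third down within the crop:
x = 2503.84 + 2 × 781.31/3 ≈ 3025; y = 0.00 + 1 × 1389.00/3 ≈ 463.

(3025, 463)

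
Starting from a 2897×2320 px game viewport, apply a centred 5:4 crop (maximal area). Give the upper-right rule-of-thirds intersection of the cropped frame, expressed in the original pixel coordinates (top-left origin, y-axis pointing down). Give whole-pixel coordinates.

(1931, 774)

2897/2320 < 5/4, so the 5:4 crop keeps the full width 2897 and trims height to 2897 × 4/5 = 2317.60 px.
Top offset = (2320 − 2317.60)/2 = 1.20 px; left offset = 0.
Upper-right is two-thirds across and one-third down within the crop:
x = 0.00 + 2 × 2897.00/3 ≈ 1931; y = 1.20 + 1 × 2317.60/3 ≈ 774.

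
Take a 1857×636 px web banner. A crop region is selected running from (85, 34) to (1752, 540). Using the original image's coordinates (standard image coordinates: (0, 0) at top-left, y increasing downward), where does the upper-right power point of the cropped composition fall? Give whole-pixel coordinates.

x = 1196 px, y = 203 px

Crop width = 1752 − 85 = 1667 px; one third is 555.67 px.
Crop height = 540 − 34 = 506 px; one third is 168.67 px.
The upper-right point is two-thirds across and one-third down within the crop:
x = 85 + 2 × 555.67 ≈ 1196; y = 34 + 1 × 168.67 ≈ 203.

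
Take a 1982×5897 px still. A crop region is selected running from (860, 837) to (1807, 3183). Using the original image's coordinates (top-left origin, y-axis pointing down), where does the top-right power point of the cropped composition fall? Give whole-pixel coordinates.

Crop width = 1807 − 860 = 947 px; one third is 315.67 px.
Crop height = 3183 − 837 = 2346 px; one third is 782.00 px.
The top-right point is two-thirds across and one-third down within the crop:
x = 860 + 2 × 315.67 ≈ 1491; y = 837 + 1 × 782.00 ≈ 1619.

x = 1491 px, y = 1619 px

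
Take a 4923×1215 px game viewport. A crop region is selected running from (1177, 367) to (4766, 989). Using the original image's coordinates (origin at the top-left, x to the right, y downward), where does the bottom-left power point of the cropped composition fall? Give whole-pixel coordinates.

(2373, 782)

Crop width = 4766 − 1177 = 3589 px; one third is 1196.33 px.
Crop height = 989 − 367 = 622 px; one third is 207.33 px.
The bottom-left point is one-third across and two-thirds down within the crop:
x = 1177 + 1 × 1196.33 ≈ 2373; y = 367 + 2 × 207.33 ≈ 782.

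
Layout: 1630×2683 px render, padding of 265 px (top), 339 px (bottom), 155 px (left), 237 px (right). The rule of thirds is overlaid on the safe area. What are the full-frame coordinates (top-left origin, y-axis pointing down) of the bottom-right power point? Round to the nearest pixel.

Content width = 1630 − 155 − 237 = 1238 px; content height = 2683 − 265 − 339 = 2079 px.
Bottom-right is two-thirds across and two-thirds down within the safe area.
x = 155 + 2 × 1238/3 = 155 + 825.33 ≈ 980
y = 265 + 2 × 2079/3 = 265 + 1386.00 ≈ 1651

x = 980 px, y = 1651 px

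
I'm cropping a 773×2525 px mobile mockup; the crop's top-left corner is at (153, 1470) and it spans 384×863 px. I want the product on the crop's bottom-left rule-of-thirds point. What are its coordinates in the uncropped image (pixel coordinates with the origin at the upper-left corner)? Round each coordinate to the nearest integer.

One third of the crop width 384 is 128.00 px.
One third of the crop height 863 is 287.67 px.
The bottom-left point is one-third across and two-thirds down within the crop:
x = 153 + 1 × 128.00 ≈ 281; y = 1470 + 2 × 287.67 ≈ 2045.

x = 281 px, y = 2045 px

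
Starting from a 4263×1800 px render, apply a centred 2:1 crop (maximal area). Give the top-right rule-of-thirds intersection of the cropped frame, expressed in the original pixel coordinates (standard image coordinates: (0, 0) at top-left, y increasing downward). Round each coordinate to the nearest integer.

(2732, 600)

4263/1800 > 2/1, so the 2:1 crop keeps the full height 1800 and trims width to 1800 × 2/1 = 3600.00 px.
Left offset = (4263 − 3600.00)/2 = 331.50 px; top offset = 0.
Top-right is two-thirds across and one-third down within the crop:
x = 331.50 + 2 × 3600.00/3 ≈ 2732; y = 0.00 + 1 × 1800.00/3 ≈ 600.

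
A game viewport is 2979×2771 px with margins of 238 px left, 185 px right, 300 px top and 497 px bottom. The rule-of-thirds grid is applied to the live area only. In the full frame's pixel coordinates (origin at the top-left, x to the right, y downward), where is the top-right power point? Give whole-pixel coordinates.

(1942, 958)

Content width = 2979 − 238 − 185 = 2556 px; content height = 2771 − 300 − 497 = 1974 px.
Top-right is two-thirds across and one-third down within the live area.
x = 238 + 2 × 2556/3 = 238 + 1704.00 ≈ 1942
y = 300 + 1 × 1974/3 = 300 + 658.00 ≈ 958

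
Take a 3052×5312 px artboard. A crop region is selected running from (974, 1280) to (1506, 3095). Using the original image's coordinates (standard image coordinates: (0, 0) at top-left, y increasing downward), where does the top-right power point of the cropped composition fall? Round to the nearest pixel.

Crop width = 1506 − 974 = 532 px; one third is 177.33 px.
Crop height = 3095 − 1280 = 1815 px; one third is 605.00 px.
The top-right point is two-thirds across and one-third down within the crop:
x = 974 + 2 × 177.33 ≈ 1329; y = 1280 + 1 × 605.00 ≈ 1885.

(1329, 1885)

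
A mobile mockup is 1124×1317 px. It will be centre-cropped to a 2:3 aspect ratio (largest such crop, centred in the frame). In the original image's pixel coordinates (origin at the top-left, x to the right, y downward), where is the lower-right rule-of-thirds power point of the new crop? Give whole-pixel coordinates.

x = 708 px, y = 878 px

1124/1317 > 2/3, so the 2:3 crop keeps the full height 1317 and trims width to 1317 × 2/3 = 878.00 px.
Left offset = (1124 − 878.00)/2 = 123.00 px; top offset = 0.
Lower-right is two-thirds across and two-thirds down within the crop:
x = 123.00 + 2 × 878.00/3 ≈ 708; y = 0.00 + 2 × 1317.00/3 ≈ 878.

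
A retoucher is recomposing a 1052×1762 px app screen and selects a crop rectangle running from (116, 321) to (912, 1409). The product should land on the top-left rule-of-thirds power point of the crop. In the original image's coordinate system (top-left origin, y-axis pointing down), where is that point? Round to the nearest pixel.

(381, 684)

Crop width = 912 − 116 = 796 px; one third is 265.33 px.
Crop height = 1409 − 321 = 1088 px; one third is 362.67 px.
The top-left point is one-third across and one-third down within the crop:
x = 116 + 1 × 265.33 ≈ 381; y = 321 + 1 × 362.67 ≈ 684.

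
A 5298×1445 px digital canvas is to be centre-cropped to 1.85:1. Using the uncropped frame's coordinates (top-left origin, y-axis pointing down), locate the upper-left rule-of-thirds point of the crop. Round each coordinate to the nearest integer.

5298/1445 > 1.85/1, so the 1.85:1 crop keeps the full height 1445 and trims width to 1445 × 1.85/1 = 2673.25 px.
Left offset = (5298 − 2673.25)/2 = 1312.38 px; top offset = 0.
Upper-left is one-third across and one-third down within the crop:
x = 1312.38 + 1 × 2673.25/3 ≈ 2203; y = 0.00 + 1 × 1445.00/3 ≈ 482.

x = 2203 px, y = 482 px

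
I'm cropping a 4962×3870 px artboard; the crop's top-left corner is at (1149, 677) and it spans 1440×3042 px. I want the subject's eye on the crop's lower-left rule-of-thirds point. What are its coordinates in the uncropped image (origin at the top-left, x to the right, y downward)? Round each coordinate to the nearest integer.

(1629, 2705)

One third of the crop width 1440 is 480.00 px.
One third of the crop height 3042 is 1014.00 px.
The lower-left point is one-third across and two-thirds down within the crop:
x = 1149 + 1 × 480.00 ≈ 1629; y = 677 + 2 × 1014.00 ≈ 2705.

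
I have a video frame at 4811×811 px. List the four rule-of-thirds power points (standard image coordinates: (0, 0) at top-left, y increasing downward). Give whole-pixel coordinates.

(1604, 270), (3207, 270), (1604, 541), (3207, 541)

One third of 4811 is 1603.67; one third of 811 is 270.33.
Vertical third lines at x = 1604 and x = 3207; horizontal third lines at y = 270 and y = 541.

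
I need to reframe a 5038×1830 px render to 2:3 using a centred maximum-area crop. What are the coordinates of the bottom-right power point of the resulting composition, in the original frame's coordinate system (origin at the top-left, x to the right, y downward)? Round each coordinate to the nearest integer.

5038/1830 > 2/3, so the 2:3 crop keeps the full height 1830 and trims width to 1830 × 2/3 = 1220.00 px.
Left offset = (5038 − 1220.00)/2 = 1909.00 px; top offset = 0.
Bottom-right is two-thirds across and two-thirds down within the crop:
x = 1909.00 + 2 × 1220.00/3 ≈ 2722; y = 0.00 + 2 × 1830.00/3 ≈ 1220.

(2722, 1220)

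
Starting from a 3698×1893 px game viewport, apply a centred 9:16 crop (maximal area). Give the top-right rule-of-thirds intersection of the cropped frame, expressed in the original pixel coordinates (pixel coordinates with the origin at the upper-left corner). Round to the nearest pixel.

3698/1893 > 9/16, so the 9:16 crop keeps the full height 1893 and trims width to 1893 × 9/16 = 1064.81 px.
Left offset = (3698 − 1064.81)/2 = 1316.59 px; top offset = 0.
Top-right is two-thirds across and one-third down within the crop:
x = 1316.59 + 2 × 1064.81/3 ≈ 2026; y = 0.00 + 1 × 1893.00/3 ≈ 631.

(2026, 631)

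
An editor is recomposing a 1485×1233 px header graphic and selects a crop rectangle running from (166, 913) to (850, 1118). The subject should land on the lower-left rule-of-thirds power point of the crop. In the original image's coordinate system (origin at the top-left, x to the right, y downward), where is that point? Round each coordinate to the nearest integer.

x = 394 px, y = 1050 px

Crop width = 850 − 166 = 684 px; one third is 228.00 px.
Crop height = 1118 − 913 = 205 px; one third is 68.33 px.
The lower-left point is one-third across and two-thirds down within the crop:
x = 166 + 1 × 228.00 ≈ 394; y = 913 + 2 × 68.33 ≈ 1050.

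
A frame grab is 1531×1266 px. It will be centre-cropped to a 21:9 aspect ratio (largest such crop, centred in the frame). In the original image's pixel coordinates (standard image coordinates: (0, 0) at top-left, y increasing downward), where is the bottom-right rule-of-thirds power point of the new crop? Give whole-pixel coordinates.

x = 1021 px, y = 742 px

1531/1266 < 21/9, so the 21:9 crop keeps the full width 1531 and trims height to 1531 × 9/21 = 656.14 px.
Top offset = (1266 − 656.14)/2 = 304.93 px; left offset = 0.
Bottom-right is two-thirds across and two-thirds down within the crop:
x = 0.00 + 2 × 1531.00/3 ≈ 1021; y = 304.93 + 2 × 656.14/3 ≈ 742.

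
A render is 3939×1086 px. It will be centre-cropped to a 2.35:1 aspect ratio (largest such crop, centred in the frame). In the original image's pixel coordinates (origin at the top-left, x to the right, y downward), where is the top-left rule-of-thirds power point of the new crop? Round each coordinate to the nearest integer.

3939/1086 > 2.35/1, so the 2.35:1 crop keeps the full height 1086 and trims width to 1086 × 2.35/1 = 2552.10 px.
Left offset = (3939 − 2552.10)/2 = 693.45 px; top offset = 0.
Top-left is one-third across and one-third down within the crop:
x = 693.45 + 1 × 2552.10/3 ≈ 1544; y = 0.00 + 1 × 1086.00/3 ≈ 362.

x = 1544 px, y = 362 px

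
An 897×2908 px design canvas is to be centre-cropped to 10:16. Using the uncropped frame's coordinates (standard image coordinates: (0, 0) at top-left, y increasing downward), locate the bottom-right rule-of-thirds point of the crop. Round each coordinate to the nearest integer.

897/2908 < 10/16, so the 10:16 crop keeps the full width 897 and trims height to 897 × 16/10 = 1435.20 px.
Top offset = (2908 − 1435.20)/2 = 736.40 px; left offset = 0.
Bottom-right is two-thirds across and two-thirds down within the crop:
x = 0.00 + 2 × 897.00/3 ≈ 598; y = 736.40 + 2 × 1435.20/3 ≈ 1693.

x = 598 px, y = 1693 px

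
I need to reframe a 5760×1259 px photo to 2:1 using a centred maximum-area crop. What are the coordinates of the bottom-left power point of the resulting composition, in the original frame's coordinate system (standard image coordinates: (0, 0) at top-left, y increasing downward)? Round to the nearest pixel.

(2460, 839)

5760/1259 > 2/1, so the 2:1 crop keeps the full height 1259 and trims width to 1259 × 2/1 = 2518.00 px.
Left offset = (5760 − 2518.00)/2 = 1621.00 px; top offset = 0.
Bottom-left is one-third across and two-thirds down within the crop:
x = 1621.00 + 1 × 2518.00/3 ≈ 2460; y = 0.00 + 2 × 1259.00/3 ≈ 839.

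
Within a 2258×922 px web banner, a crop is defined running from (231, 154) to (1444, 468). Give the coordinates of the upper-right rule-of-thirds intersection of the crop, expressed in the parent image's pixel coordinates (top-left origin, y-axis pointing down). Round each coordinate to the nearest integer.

x = 1040 px, y = 259 px

Crop width = 1444 − 231 = 1213 px; one third is 404.33 px.
Crop height = 468 − 154 = 314 px; one third is 104.67 px.
The upper-right point is two-thirds across and one-third down within the crop:
x = 231 + 2 × 404.33 ≈ 1040; y = 154 + 1 × 104.67 ≈ 259.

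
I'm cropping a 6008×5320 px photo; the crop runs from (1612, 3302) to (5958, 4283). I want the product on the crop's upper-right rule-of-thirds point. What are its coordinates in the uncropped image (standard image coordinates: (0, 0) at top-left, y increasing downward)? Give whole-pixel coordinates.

(4509, 3629)

Crop width = 5958 − 1612 = 4346 px; one third is 1448.67 px.
Crop height = 4283 − 3302 = 981 px; one third is 327.00 px.
The upper-right point is two-thirds across and one-third down within the crop:
x = 1612 + 2 × 1448.67 ≈ 4509; y = 3302 + 1 × 327.00 ≈ 3629.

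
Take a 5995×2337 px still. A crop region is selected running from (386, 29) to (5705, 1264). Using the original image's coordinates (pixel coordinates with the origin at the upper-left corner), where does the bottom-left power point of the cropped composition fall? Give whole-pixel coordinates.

x = 2159 px, y = 852 px

Crop width = 5705 − 386 = 5319 px; one third is 1773.00 px.
Crop height = 1264 − 29 = 1235 px; one third is 411.67 px.
The bottom-left point is one-third across and two-thirds down within the crop:
x = 386 + 1 × 1773.00 ≈ 2159; y = 29 + 2 × 411.67 ≈ 852.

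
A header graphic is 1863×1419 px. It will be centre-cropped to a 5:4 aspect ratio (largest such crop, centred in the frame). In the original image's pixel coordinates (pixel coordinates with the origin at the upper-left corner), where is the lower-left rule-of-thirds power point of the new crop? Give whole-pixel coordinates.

1863/1419 > 5/4, so the 5:4 crop keeps the full height 1419 and trims width to 1419 × 5/4 = 1773.75 px.
Left offset = (1863 − 1773.75)/2 = 44.62 px; top offset = 0.
Lower-left is one-third across and two-thirds down within the crop:
x = 44.62 + 1 × 1773.75/3 ≈ 636; y = 0.00 + 2 × 1419.00/3 ≈ 946.

(636, 946)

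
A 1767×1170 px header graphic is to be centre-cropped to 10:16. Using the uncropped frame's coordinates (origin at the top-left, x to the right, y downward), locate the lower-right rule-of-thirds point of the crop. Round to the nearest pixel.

1767/1170 > 10/16, so the 10:16 crop keeps the full height 1170 and trims width to 1170 × 10/16 = 731.25 px.
Left offset = (1767 − 731.25)/2 = 517.88 px; top offset = 0.
Lower-right is two-thirds across and two-thirds down within the crop:
x = 517.88 + 2 × 731.25/3 ≈ 1005; y = 0.00 + 2 × 1170.00/3 ≈ 780.

(1005, 780)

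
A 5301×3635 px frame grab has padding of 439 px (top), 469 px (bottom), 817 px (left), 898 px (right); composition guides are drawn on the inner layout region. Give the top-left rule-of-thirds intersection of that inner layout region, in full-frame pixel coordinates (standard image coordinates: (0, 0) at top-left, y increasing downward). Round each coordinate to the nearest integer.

Content width = 5301 − 817 − 898 = 3586 px; content height = 3635 − 439 − 469 = 2727 px.
Top-left is one-third across and one-third down within the inner layout region.
x = 817 + 1 × 3586/3 = 817 + 1195.33 ≈ 2012
y = 439 + 1 × 2727/3 = 439 + 909.00 ≈ 1348

x = 2012 px, y = 1348 px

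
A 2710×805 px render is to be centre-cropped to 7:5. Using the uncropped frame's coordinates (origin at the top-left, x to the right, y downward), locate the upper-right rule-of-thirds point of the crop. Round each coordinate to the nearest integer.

(1543, 268)

2710/805 > 7/5, so the 7:5 crop keeps the full height 805 and trims width to 805 × 7/5 = 1127.00 px.
Left offset = (2710 − 1127.00)/2 = 791.50 px; top offset = 0.
Upper-right is two-thirds across and one-third down within the crop:
x = 791.50 + 2 × 1127.00/3 ≈ 1543; y = 0.00 + 1 × 805.00/3 ≈ 268.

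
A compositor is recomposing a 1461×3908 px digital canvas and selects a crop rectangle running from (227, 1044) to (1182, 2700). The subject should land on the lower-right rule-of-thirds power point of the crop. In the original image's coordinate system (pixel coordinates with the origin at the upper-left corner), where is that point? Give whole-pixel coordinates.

Crop width = 1182 − 227 = 955 px; one third is 318.33 px.
Crop height = 2700 − 1044 = 1656 px; one third is 552.00 px.
The lower-right point is two-thirds across and two-thirds down within the crop:
x = 227 + 2 × 318.33 ≈ 864; y = 1044 + 2 × 552.00 ≈ 2148.

x = 864 px, y = 2148 px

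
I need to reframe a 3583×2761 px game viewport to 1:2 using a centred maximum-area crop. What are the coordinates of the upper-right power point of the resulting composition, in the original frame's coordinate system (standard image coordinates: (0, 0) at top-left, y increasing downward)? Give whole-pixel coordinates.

3583/2761 > 1/2, so the 1:2 crop keeps the full height 2761 and trims width to 2761 × 1/2 = 1380.50 px.
Left offset = (3583 − 1380.50)/2 = 1101.25 px; top offset = 0.
Upper-right is two-thirds across and one-third down within the crop:
x = 1101.25 + 2 × 1380.50/3 ≈ 2022; y = 0.00 + 1 × 2761.00/3 ≈ 920.

(2022, 920)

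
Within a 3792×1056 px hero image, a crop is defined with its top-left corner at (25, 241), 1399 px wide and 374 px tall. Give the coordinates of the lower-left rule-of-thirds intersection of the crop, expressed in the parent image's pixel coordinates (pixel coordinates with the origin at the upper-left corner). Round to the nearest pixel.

One third of the crop width 1399 is 466.33 px.
One third of the crop height 374 is 124.67 px.
The lower-left point is one-third across and two-thirds down within the crop:
x = 25 + 1 × 466.33 ≈ 491; y = 241 + 2 × 124.67 ≈ 490.

x = 491 px, y = 490 px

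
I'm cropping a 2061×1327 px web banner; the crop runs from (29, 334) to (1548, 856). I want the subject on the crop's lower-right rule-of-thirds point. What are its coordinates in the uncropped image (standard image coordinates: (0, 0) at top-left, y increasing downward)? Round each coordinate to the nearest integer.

Crop width = 1548 − 29 = 1519 px; one third is 506.33 px.
Crop height = 856 − 334 = 522 px; one third is 174.00 px.
The lower-right point is two-thirds across and two-thirds down within the crop:
x = 29 + 2 × 506.33 ≈ 1042; y = 334 + 2 × 174.00 ≈ 682.

(1042, 682)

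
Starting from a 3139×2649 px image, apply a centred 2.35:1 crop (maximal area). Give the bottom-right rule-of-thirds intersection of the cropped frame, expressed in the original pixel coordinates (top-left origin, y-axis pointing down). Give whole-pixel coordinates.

3139/2649 < 2.35/1, so the 2.35:1 crop keeps the full width 3139 and trims height to 3139 × 1/2.35 = 1335.74 px.
Top offset = (2649 − 1335.74)/2 = 656.63 px; left offset = 0.
Bottom-right is two-thirds across and two-thirds down within the crop:
x = 0.00 + 2 × 3139.00/3 ≈ 2093; y = 656.63 + 2 × 1335.74/3 ≈ 1547.

(2093, 1547)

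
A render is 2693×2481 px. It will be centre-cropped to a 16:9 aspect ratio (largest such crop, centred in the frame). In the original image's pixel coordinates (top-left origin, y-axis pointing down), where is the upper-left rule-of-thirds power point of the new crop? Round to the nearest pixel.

2693/2481 < 16/9, so the 16:9 crop keeps the full width 2693 and trims height to 2693 × 9/16 = 1514.81 px.
Top offset = (2481 − 1514.81)/2 = 483.09 px; left offset = 0.
Upper-left is one-third across and one-third down within the crop:
x = 0.00 + 1 × 2693.00/3 ≈ 898; y = 483.09 + 1 × 1514.81/3 ≈ 988.

x = 898 px, y = 988 px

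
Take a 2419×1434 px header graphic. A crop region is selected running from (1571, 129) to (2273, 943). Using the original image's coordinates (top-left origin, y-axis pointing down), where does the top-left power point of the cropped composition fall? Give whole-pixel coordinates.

Crop width = 2273 − 1571 = 702 px; one third is 234.00 px.
Crop height = 943 − 129 = 814 px; one third is 271.33 px.
The top-left point is one-third across and one-third down within the crop:
x = 1571 + 1 × 234.00 ≈ 1805; y = 129 + 1 × 271.33 ≈ 400.

x = 1805 px, y = 400 px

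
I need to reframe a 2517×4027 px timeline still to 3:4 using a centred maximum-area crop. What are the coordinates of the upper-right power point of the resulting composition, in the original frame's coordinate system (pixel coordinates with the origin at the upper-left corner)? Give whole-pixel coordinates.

2517/4027 < 3/4, so the 3:4 crop keeps the full width 2517 and trims height to 2517 × 4/3 = 3356.00 px.
Top offset = (4027 − 3356.00)/2 = 335.50 px; left offset = 0.
Upper-right is two-thirds across and one-third down within the crop:
x = 0.00 + 2 × 2517.00/3 ≈ 1678; y = 335.50 + 1 × 3356.00/3 ≈ 1454.

x = 1678 px, y = 1454 px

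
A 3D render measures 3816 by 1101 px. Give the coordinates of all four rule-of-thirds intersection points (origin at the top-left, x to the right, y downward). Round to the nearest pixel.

(1272, 367), (2544, 367), (1272, 734), (2544, 734)

One third of 3816 is 1272; one third of 1101 is 367.
Vertical third lines at x = 1272 and x = 2544; horizontal third lines at y = 367 and y = 734.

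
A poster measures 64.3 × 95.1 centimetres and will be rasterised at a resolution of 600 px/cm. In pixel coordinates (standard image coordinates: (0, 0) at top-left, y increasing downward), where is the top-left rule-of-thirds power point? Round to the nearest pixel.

x = 12860 px, y = 19020 px

In pixels the canvas is 64.3 × 600 = 38580 wide and 95.1 × 600 = 57060 tall.
The top-left point is one-third across and one-third down:
x = 1 × 38580/3 ≈ 12860; y = 1 × 57060/3 ≈ 19020.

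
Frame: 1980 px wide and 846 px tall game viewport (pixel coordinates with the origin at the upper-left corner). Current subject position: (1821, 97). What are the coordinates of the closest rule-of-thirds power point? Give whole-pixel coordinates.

Third lines: x ∈ {660, 1320}, y ∈ {282, 564}.
1821 is closer to x = 1320; 97 is closer to y = 282.
So the nearest intersection is the upper-right power point.

x = 1320 px, y = 282 px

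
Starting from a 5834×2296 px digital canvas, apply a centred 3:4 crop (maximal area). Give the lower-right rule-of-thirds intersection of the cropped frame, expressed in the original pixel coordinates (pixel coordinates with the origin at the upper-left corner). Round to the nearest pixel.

x = 3204 px, y = 1531 px

5834/2296 > 3/4, so the 3:4 crop keeps the full height 2296 and trims width to 2296 × 3/4 = 1722.00 px.
Left offset = (5834 − 1722.00)/2 = 2056.00 px; top offset = 0.
Lower-right is two-thirds across and two-thirds down within the crop:
x = 2056.00 + 2 × 1722.00/3 ≈ 3204; y = 0.00 + 2 × 2296.00/3 ≈ 1531.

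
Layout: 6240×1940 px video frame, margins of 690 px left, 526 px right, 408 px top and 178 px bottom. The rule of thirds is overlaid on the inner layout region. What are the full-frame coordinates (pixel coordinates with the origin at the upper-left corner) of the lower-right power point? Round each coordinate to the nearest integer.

x = 4039 px, y = 1311 px

Content width = 6240 − 690 − 526 = 5024 px; content height = 1940 − 408 − 178 = 1354 px.
Lower-right is two-thirds across and two-thirds down within the inner layout region.
x = 690 + 2 × 5024/3 = 690 + 3349.33 ≈ 4039
y = 408 + 2 × 1354/3 = 408 + 902.67 ≈ 1311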